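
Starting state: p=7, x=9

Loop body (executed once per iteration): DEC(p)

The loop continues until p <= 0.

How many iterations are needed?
7

Tracing iterations:
Initial: p=7, x=9
After iteration 1: p=6, x=9
After iteration 2: p=5, x=9
After iteration 3: p=4, x=9
After iteration 4: p=3, x=9
After iteration 5: p=2, x=9
After iteration 6: p=1, x=9
After iteration 7: p=0, x=9
p <= 0 now holds, so the loop exits after 7 iterations.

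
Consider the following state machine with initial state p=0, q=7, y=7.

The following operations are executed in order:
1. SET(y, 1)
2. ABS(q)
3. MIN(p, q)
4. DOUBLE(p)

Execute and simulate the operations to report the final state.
{p: 0, q: 7, y: 1}

Step-by-step execution:
Initial: p=0, q=7, y=7
After step 1 (SET(y, 1)): p=0, q=7, y=1
After step 2 (ABS(q)): p=0, q=7, y=1
After step 3 (MIN(p, q)): p=0, q=7, y=1
After step 4 (DOUBLE(p)): p=0, q=7, y=1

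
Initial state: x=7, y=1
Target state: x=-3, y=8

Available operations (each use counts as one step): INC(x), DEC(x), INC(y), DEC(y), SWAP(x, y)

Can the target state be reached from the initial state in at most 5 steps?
No

The target state cannot be reached within 5 steps.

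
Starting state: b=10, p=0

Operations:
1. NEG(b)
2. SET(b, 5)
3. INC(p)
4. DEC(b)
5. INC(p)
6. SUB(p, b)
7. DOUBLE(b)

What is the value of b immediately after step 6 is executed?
b = 4

Tracing b through execution:
Initial: b = 10
After step 1 (NEG(b)): b = -10
After step 2 (SET(b, 5)): b = 5
After step 3 (INC(p)): b = 5
After step 4 (DEC(b)): b = 4
After step 5 (INC(p)): b = 4
After step 6 (SUB(p, b)): b = 4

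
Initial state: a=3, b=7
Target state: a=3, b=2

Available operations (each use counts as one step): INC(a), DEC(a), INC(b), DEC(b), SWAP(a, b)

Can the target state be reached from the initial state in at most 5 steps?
Yes

Path (5 steps): DEC(b) → DEC(b) → DEC(b) → DEC(b) → DEC(b)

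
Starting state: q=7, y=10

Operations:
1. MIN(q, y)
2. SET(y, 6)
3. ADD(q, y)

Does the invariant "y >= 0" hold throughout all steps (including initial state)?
Yes

The invariant holds at every step.

State at each step:
Initial: q=7, y=10
After step 1: q=7, y=10
After step 2: q=7, y=6
After step 3: q=13, y=6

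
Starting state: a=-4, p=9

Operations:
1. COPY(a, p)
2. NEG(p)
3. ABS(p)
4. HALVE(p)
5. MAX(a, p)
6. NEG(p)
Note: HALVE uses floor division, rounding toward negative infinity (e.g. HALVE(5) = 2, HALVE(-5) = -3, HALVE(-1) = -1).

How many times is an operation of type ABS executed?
1

Counting ABS operations:
Step 3: ABS(p) ← ABS
Total: 1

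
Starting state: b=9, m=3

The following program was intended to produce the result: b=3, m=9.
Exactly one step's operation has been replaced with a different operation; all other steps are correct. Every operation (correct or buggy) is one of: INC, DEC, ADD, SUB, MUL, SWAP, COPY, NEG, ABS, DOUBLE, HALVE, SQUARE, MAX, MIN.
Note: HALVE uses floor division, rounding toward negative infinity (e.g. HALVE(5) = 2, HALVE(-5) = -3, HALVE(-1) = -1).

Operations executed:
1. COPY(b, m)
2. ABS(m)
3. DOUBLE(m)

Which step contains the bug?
Step 3

Trace with buggy code:
Initial: b=9, m=3
After step 1: b=3, m=3
After step 2: b=3, m=3
After step 3: b=3, m=6
Actual final b=3, m=6 ≠ expected b=3, m=9.
Step 3 is the only position where a single-operation replacement can produce the expected result.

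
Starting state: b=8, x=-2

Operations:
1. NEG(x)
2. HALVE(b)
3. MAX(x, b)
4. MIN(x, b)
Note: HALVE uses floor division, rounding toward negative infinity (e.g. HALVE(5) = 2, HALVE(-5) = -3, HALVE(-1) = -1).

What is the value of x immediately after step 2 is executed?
x = 2

Tracing x through execution:
Initial: x = -2
After step 1 (NEG(x)): x = 2
After step 2 (HALVE(b)): x = 2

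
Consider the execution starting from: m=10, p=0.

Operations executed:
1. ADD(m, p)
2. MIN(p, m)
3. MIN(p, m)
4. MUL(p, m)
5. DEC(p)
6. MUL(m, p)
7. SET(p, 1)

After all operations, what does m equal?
m = -10

Tracing execution:
Step 1: ADD(m, p) → m = 10
Step 2: MIN(p, m) → m = 10
Step 3: MIN(p, m) → m = 10
Step 4: MUL(p, m) → m = 10
Step 5: DEC(p) → m = 10
Step 6: MUL(m, p) → m = -10
Step 7: SET(p, 1) → m = -10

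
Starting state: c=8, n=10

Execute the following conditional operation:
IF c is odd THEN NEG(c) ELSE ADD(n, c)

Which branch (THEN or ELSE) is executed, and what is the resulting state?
Branch: ELSE, Final state: c=8, n=18

Evaluating condition: c is odd
Condition is False, so ELSE branch executes
After ADD(n, c): c=8, n=18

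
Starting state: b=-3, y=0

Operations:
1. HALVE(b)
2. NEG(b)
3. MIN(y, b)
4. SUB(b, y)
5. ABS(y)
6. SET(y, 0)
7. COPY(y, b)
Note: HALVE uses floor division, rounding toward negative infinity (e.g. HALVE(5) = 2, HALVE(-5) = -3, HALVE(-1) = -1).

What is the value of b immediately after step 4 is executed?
b = 2

Tracing b through execution:
Initial: b = -3
After step 1 (HALVE(b)): b = -2
After step 2 (NEG(b)): b = 2
After step 3 (MIN(y, b)): b = 2
After step 4 (SUB(b, y)): b = 2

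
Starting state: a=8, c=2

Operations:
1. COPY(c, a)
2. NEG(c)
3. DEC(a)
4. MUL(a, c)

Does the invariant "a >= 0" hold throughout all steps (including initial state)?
No, violated after step 4

The invariant is violated after step 4.

State at each step:
Initial: a=8, c=2
After step 1: a=8, c=8
After step 2: a=8, c=-8
After step 3: a=7, c=-8
After step 4: a=-56, c=-8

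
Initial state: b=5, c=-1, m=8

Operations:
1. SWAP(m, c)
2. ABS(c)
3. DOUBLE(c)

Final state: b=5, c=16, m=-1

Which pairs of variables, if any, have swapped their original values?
None

Comparing initial and final values:
b: 5 → 5
m: 8 → -1
c: -1 → 16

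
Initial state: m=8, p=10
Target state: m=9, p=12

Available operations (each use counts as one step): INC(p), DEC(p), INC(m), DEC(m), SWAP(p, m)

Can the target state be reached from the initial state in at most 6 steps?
Yes

Path (3 steps): INC(p) → INC(p) → INC(m)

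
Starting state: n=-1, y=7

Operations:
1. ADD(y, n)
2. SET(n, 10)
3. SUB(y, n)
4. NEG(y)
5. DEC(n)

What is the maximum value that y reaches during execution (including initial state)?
7

Values of y at each step:
Initial: y = 7 ← maximum
After step 1: y = 6
After step 2: y = 6
After step 3: y = -4
After step 4: y = 4
After step 5: y = 4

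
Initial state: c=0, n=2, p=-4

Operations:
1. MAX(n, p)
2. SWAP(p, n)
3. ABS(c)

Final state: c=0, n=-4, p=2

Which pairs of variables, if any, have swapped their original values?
(n, p)

Comparing initial and final values:
n: 2 → -4
c: 0 → 0
p: -4 → 2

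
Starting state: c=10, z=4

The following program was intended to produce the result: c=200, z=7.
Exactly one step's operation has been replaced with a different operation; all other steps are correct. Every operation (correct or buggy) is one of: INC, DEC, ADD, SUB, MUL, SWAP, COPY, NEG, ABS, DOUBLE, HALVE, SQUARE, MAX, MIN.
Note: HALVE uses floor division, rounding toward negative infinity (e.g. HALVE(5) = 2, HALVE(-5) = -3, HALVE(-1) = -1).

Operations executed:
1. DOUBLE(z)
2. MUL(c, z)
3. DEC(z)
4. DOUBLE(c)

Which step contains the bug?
Step 2

Trace with buggy code:
Initial: c=10, z=4
After step 1: c=10, z=8
After step 2: c=80, z=8
After step 3: c=80, z=7
After step 4: c=160, z=7
Actual final c=160, z=7 ≠ expected c=200, z=7.
Step 2 is the only position where a single-operation replacement can produce the expected result.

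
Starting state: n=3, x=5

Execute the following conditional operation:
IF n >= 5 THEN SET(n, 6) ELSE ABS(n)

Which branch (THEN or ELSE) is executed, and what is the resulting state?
Branch: ELSE, Final state: n=3, x=5

Evaluating condition: n >= 5
n = 3
Condition is False, so ELSE branch executes
After ABS(n): n=3, x=5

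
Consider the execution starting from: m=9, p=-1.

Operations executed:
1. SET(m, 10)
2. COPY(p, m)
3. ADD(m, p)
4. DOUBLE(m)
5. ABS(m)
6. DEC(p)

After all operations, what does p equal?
p = 9

Tracing execution:
Step 1: SET(m, 10) → p = -1
Step 2: COPY(p, m) → p = 10
Step 3: ADD(m, p) → p = 10
Step 4: DOUBLE(m) → p = 10
Step 5: ABS(m) → p = 10
Step 6: DEC(p) → p = 9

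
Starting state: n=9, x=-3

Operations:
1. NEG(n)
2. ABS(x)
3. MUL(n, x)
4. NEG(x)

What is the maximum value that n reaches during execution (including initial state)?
9

Values of n at each step:
Initial: n = 9 ← maximum
After step 1: n = -9
After step 2: n = -9
After step 3: n = -27
After step 4: n = -27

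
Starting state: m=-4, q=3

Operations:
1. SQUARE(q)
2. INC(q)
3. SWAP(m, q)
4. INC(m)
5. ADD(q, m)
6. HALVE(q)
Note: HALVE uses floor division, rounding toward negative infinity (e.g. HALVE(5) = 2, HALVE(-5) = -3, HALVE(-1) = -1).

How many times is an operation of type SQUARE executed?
1

Counting SQUARE operations:
Step 1: SQUARE(q) ← SQUARE
Total: 1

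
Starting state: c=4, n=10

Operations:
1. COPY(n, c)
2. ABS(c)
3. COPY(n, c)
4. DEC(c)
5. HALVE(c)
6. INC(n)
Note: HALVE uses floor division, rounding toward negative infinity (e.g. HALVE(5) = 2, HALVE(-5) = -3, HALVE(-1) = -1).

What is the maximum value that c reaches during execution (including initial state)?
4

Values of c at each step:
Initial: c = 4 ← maximum
After step 1: c = 4
After step 2: c = 4
After step 3: c = 4
After step 4: c = 3
After step 5: c = 1
After step 6: c = 1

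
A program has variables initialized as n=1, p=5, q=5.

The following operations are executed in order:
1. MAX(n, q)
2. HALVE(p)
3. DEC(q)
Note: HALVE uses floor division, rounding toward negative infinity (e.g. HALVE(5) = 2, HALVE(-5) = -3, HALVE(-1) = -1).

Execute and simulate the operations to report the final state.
{n: 5, p: 2, q: 4}

Step-by-step execution:
Initial: n=1, p=5, q=5
After step 1 (MAX(n, q)): n=5, p=5, q=5
After step 2 (HALVE(p)): n=5, p=2, q=5
After step 3 (DEC(q)): n=5, p=2, q=4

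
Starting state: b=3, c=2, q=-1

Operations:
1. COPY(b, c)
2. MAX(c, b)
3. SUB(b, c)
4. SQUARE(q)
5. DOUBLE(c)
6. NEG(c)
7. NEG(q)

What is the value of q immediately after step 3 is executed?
q = -1

Tracing q through execution:
Initial: q = -1
After step 1 (COPY(b, c)): q = -1
After step 2 (MAX(c, b)): q = -1
After step 3 (SUB(b, c)): q = -1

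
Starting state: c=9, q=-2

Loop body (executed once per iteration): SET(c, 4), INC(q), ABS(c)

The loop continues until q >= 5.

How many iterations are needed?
7

Tracing iterations:
Initial: c=9, q=-2
After iteration 1: c=4, q=-1
After iteration 2: c=4, q=0
After iteration 3: c=4, q=1
After iteration 4: c=4, q=2
After iteration 5: c=4, q=3
After iteration 6: c=4, q=4
After iteration 7: c=4, q=5
q >= 5 now holds, so the loop exits after 7 iterations.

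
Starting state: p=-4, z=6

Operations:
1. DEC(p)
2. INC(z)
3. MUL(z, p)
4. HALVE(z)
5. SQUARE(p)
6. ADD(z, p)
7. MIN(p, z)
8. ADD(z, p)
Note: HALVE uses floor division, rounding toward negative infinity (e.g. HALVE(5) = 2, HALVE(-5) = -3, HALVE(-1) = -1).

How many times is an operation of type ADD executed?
2

Counting ADD operations:
Step 6: ADD(z, p) ← ADD
Step 8: ADD(z, p) ← ADD
Total: 2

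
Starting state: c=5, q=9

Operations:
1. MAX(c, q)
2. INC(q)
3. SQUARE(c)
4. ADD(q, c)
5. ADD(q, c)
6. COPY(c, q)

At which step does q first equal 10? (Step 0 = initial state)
Step 2

Tracing q:
Initial: q = 9
After step 1: q = 9
After step 2: q = 10 ← first occurrence
After step 3: q = 10
After step 4: q = 91
After step 5: q = 172
After step 6: q = 172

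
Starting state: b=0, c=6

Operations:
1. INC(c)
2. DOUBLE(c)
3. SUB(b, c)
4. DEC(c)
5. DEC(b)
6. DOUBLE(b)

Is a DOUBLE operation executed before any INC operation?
No

First DOUBLE: step 2
First INC: step 1
Since 2 > 1, INC comes first.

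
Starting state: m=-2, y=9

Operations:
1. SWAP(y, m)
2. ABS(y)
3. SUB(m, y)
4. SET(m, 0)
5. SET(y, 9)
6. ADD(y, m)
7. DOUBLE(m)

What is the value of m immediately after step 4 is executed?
m = 0

Tracing m through execution:
Initial: m = -2
After step 1 (SWAP(y, m)): m = 9
After step 2 (ABS(y)): m = 9
After step 3 (SUB(m, y)): m = 7
After step 4 (SET(m, 0)): m = 0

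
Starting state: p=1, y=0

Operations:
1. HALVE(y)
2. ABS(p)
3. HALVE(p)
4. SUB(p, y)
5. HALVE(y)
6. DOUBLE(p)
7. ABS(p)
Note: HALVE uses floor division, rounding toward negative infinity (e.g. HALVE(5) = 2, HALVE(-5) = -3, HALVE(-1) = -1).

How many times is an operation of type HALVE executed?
3

Counting HALVE operations:
Step 1: HALVE(y) ← HALVE
Step 3: HALVE(p) ← HALVE
Step 5: HALVE(y) ← HALVE
Total: 3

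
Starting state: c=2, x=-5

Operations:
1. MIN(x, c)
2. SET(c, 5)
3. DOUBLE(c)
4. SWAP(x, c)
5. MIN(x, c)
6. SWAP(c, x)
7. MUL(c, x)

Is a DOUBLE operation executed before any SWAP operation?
Yes

First DOUBLE: step 3
First SWAP: step 4
Since 3 < 4, DOUBLE comes first.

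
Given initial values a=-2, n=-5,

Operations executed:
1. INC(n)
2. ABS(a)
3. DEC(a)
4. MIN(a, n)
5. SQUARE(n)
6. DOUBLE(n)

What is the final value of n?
n = 32

Tracing execution:
Step 1: INC(n) → n = -4
Step 2: ABS(a) → n = -4
Step 3: DEC(a) → n = -4
Step 4: MIN(a, n) → n = -4
Step 5: SQUARE(n) → n = 16
Step 6: DOUBLE(n) → n = 32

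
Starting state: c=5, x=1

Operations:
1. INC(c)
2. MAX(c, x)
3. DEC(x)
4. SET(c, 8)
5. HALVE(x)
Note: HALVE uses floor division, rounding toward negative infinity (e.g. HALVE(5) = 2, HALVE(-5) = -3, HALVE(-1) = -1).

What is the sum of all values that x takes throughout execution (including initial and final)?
3

Values of x at each step:
Initial: x = 1
After step 1: x = 1
After step 2: x = 1
After step 3: x = 0
After step 4: x = 0
After step 5: x = 0
Sum = 1 + 1 + 1 + 0 + 0 + 0 = 3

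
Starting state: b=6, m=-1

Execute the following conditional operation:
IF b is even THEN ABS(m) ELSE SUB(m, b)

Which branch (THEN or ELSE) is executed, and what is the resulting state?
Branch: THEN, Final state: b=6, m=1

Evaluating condition: b is even
Condition is True, so THEN branch executes
After ABS(m): b=6, m=1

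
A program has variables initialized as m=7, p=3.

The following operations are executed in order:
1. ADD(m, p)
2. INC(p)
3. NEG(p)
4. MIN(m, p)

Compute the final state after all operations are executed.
{m: -4, p: -4}

Step-by-step execution:
Initial: m=7, p=3
After step 1 (ADD(m, p)): m=10, p=3
After step 2 (INC(p)): m=10, p=4
After step 3 (NEG(p)): m=10, p=-4
After step 4 (MIN(m, p)): m=-4, p=-4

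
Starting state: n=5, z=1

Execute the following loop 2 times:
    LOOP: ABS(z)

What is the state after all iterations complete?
n=5, z=1

Iteration trace:
Start: n=5, z=1
After iteration 1: n=5, z=1
After iteration 2: n=5, z=1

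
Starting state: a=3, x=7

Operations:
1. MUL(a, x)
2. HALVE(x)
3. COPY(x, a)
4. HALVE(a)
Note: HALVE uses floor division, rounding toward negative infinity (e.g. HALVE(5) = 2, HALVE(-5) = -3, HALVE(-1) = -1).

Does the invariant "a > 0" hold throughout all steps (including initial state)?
Yes

The invariant holds at every step.

State at each step:
Initial: a=3, x=7
After step 1: a=21, x=7
After step 2: a=21, x=3
After step 3: a=21, x=21
After step 4: a=10, x=21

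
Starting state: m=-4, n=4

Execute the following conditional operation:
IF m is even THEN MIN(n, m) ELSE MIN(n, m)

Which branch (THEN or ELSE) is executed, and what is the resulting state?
Branch: THEN, Final state: m=-4, n=-4

Evaluating condition: m is even
Condition is True, so THEN branch executes
After MIN(n, m): m=-4, n=-4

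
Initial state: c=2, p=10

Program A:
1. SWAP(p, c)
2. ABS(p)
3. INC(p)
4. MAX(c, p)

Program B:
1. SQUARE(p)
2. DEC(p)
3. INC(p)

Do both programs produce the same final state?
No

Program A final state: c=10, p=3
Program B final state: c=2, p=100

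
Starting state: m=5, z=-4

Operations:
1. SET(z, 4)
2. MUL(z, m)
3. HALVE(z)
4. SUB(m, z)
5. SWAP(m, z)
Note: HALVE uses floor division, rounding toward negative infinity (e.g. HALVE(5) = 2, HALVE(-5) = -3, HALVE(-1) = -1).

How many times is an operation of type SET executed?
1

Counting SET operations:
Step 1: SET(z, 4) ← SET
Total: 1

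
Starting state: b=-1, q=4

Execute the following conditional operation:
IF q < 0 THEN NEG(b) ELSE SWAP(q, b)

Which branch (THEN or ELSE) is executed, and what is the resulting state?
Branch: ELSE, Final state: b=4, q=-1

Evaluating condition: q < 0
q = 4
Condition is False, so ELSE branch executes
After SWAP(q, b): b=4, q=-1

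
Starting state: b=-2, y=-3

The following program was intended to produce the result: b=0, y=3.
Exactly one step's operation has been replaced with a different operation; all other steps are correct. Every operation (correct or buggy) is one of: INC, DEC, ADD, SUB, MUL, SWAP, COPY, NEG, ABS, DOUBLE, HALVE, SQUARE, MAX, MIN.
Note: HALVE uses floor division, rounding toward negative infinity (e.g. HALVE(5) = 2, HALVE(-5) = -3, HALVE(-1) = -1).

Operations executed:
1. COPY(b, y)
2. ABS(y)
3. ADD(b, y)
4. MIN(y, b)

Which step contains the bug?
Step 4

Trace with buggy code:
Initial: b=-2, y=-3
After step 1: b=-3, y=-3
After step 2: b=-3, y=3
After step 3: b=0, y=3
After step 4: b=0, y=0
Actual final b=0, y=0 ≠ expected b=0, y=3.
Step 4 is the only position where a single-operation replacement can produce the expected result.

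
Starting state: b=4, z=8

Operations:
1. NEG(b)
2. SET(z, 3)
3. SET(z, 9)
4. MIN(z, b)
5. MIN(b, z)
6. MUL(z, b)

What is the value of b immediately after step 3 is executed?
b = -4

Tracing b through execution:
Initial: b = 4
After step 1 (NEG(b)): b = -4
After step 2 (SET(z, 3)): b = -4
After step 3 (SET(z, 9)): b = -4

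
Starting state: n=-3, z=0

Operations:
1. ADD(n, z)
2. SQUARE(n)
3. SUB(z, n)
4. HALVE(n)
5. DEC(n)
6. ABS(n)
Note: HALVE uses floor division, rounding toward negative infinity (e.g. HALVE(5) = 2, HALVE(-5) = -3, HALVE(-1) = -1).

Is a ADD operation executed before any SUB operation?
Yes

First ADD: step 1
First SUB: step 3
Since 1 < 3, ADD comes first.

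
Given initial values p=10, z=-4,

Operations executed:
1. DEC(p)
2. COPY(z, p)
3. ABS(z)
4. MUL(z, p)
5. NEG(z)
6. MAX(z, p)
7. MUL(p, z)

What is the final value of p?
p = 81

Tracing execution:
Step 1: DEC(p) → p = 9
Step 2: COPY(z, p) → p = 9
Step 3: ABS(z) → p = 9
Step 4: MUL(z, p) → p = 9
Step 5: NEG(z) → p = 9
Step 6: MAX(z, p) → p = 9
Step 7: MUL(p, z) → p = 81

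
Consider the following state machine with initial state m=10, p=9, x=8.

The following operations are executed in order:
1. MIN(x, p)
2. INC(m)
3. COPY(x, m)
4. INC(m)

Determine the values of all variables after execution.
{m: 12, p: 9, x: 11}

Step-by-step execution:
Initial: m=10, p=9, x=8
After step 1 (MIN(x, p)): m=10, p=9, x=8
After step 2 (INC(m)): m=11, p=9, x=8
After step 3 (COPY(x, m)): m=11, p=9, x=11
After step 4 (INC(m)): m=12, p=9, x=11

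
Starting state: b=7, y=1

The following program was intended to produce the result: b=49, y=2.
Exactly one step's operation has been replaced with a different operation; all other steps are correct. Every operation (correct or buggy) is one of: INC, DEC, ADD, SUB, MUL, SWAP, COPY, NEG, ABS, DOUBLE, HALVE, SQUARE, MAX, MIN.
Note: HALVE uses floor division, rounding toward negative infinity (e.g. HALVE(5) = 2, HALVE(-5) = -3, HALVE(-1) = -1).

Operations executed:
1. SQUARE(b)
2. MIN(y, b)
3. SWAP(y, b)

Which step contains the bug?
Step 3

Trace with buggy code:
Initial: b=7, y=1
After step 1: b=49, y=1
After step 2: b=49, y=1
After step 3: b=1, y=49
Actual final b=1, y=49 ≠ expected b=49, y=2.
Step 3 is the only position where a single-operation replacement can produce the expected result.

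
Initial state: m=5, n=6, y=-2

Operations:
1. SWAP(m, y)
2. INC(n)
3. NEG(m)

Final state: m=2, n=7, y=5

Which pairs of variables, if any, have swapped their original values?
None

Comparing initial and final values:
n: 6 → 7
m: 5 → 2
y: -2 → 5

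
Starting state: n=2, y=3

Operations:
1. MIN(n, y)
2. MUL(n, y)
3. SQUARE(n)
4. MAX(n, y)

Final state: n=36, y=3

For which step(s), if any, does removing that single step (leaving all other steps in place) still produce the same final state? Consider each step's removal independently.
Step(s) 1, 4

Testing removal of each single step:
Without step 1: final = n=36, y=3 (same)
Without step 2: final = n=4, y=3 (different)
Without step 3: final = n=6, y=3 (different)
Without step 4: final = n=36, y=3 (same)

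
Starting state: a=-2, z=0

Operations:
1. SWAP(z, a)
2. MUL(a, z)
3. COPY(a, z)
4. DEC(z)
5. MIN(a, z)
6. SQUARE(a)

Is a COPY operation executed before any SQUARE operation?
Yes

First COPY: step 3
First SQUARE: step 6
Since 3 < 6, COPY comes first.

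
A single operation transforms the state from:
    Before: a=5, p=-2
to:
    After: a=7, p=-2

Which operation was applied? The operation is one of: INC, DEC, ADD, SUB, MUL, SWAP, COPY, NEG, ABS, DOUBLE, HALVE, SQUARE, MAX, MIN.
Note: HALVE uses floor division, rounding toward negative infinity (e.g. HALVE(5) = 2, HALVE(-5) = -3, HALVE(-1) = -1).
SUB(a, p)

Analyzing the change:
Before: a=5, p=-2
After: a=7, p=-2
Variable a changed from 5 to 7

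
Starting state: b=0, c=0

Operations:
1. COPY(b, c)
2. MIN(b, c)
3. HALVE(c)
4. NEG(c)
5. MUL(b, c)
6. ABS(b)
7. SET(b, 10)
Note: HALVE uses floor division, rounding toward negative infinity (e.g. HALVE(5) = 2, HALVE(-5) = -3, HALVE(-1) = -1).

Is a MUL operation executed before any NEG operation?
No

First MUL: step 5
First NEG: step 4
Since 5 > 4, NEG comes first.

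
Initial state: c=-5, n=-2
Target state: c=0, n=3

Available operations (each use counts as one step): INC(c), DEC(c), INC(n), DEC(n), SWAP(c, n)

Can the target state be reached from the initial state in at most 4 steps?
No

The target state cannot be reached within 4 steps.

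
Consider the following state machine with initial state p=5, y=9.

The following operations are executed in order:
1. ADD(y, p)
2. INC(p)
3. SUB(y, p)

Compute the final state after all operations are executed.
{p: 6, y: 8}

Step-by-step execution:
Initial: p=5, y=9
After step 1 (ADD(y, p)): p=5, y=14
After step 2 (INC(p)): p=6, y=14
After step 3 (SUB(y, p)): p=6, y=8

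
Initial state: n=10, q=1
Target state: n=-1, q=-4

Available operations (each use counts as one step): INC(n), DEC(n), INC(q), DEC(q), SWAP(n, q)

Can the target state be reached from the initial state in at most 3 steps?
No

The target state cannot be reached within 3 steps.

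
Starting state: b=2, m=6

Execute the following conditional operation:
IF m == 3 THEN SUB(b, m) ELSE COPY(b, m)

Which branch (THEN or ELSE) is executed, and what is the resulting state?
Branch: ELSE, Final state: b=6, m=6

Evaluating condition: m == 3
m = 6
Condition is False, so ELSE branch executes
After COPY(b, m): b=6, m=6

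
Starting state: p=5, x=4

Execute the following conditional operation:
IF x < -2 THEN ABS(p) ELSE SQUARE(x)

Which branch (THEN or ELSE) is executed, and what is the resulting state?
Branch: ELSE, Final state: p=5, x=16

Evaluating condition: x < -2
x = 4
Condition is False, so ELSE branch executes
After SQUARE(x): p=5, x=16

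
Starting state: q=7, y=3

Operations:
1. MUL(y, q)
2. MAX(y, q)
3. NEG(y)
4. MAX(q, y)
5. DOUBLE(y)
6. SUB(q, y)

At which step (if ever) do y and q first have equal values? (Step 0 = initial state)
Never

y and q never become equal during execution.

Comparing values at each step:
Initial: y=3, q=7
After step 1: y=21, q=7
After step 2: y=21, q=7
After step 3: y=-21, q=7
After step 4: y=-21, q=7
After step 5: y=-42, q=7
After step 6: y=-42, q=49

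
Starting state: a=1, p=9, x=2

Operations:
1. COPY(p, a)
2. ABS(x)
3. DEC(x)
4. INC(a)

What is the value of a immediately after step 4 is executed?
a = 2

Tracing a through execution:
Initial: a = 1
After step 1 (COPY(p, a)): a = 1
After step 2 (ABS(x)): a = 1
After step 3 (DEC(x)): a = 1
After step 4 (INC(a)): a = 2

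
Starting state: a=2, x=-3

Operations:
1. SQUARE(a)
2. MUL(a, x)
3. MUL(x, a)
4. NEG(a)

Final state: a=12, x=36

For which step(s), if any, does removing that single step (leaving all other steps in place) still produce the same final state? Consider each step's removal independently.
None - removing any single step changes the final result

Testing removal of each single step:
Without step 1: final = a=6, x=18 (different)
Without step 2: final = a=-4, x=-12 (different)
Without step 3: final = a=12, x=-3 (different)
Without step 4: final = a=-12, x=36 (different)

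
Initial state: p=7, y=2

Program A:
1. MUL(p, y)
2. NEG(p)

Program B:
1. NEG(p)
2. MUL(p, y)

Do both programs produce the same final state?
Yes

Program A final state: p=-14, y=2
Program B final state: p=-14, y=2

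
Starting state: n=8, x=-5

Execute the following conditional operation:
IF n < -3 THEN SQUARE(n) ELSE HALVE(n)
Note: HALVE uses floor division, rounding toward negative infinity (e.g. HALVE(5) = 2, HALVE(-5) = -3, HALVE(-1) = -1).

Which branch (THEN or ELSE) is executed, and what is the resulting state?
Branch: ELSE, Final state: n=4, x=-5

Evaluating condition: n < -3
n = 8
Condition is False, so ELSE branch executes
After HALVE(n): n=4, x=-5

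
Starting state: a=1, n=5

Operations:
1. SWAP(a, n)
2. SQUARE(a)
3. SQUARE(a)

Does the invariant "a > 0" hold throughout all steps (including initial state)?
Yes

The invariant holds at every step.

State at each step:
Initial: a=1, n=5
After step 1: a=5, n=1
After step 2: a=25, n=1
After step 3: a=625, n=1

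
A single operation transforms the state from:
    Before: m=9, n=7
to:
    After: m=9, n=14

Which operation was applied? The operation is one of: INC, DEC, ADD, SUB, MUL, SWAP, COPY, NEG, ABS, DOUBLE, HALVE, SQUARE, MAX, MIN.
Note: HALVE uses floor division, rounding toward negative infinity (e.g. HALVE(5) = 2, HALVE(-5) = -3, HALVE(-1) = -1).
DOUBLE(n)

Analyzing the change:
Before: m=9, n=7
After: m=9, n=14
Variable n changed from 7 to 14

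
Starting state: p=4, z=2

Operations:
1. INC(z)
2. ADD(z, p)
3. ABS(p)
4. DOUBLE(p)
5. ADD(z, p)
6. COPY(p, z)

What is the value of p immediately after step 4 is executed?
p = 8

Tracing p through execution:
Initial: p = 4
After step 1 (INC(z)): p = 4
After step 2 (ADD(z, p)): p = 4
After step 3 (ABS(p)): p = 4
After step 4 (DOUBLE(p)): p = 8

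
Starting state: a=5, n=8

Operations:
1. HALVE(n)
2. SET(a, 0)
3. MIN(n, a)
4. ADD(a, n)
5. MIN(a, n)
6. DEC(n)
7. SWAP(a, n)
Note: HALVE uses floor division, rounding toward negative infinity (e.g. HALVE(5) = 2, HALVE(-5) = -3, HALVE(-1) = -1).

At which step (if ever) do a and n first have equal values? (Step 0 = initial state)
Step 3

a and n first become equal after step 3.

Comparing values at each step:
Initial: a=5, n=8
After step 1: a=5, n=4
After step 2: a=0, n=4
After step 3: a=0, n=0 ← equal!
After step 4: a=0, n=0 ← equal!
After step 5: a=0, n=0 ← equal!
After step 6: a=0, n=-1
After step 7: a=-1, n=0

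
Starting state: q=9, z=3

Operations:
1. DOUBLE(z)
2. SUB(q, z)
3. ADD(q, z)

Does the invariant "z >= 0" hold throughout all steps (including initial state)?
Yes

The invariant holds at every step.

State at each step:
Initial: q=9, z=3
After step 1: q=9, z=6
After step 2: q=3, z=6
After step 3: q=9, z=6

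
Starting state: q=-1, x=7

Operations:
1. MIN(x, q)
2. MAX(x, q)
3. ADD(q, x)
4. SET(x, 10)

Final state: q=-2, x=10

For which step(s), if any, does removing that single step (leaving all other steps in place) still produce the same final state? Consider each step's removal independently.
Step(s) 2

Testing removal of each single step:
Without step 1: final = q=6, x=10 (different)
Without step 2: final = q=-2, x=10 (same)
Without step 3: final = q=-1, x=10 (different)
Without step 4: final = q=-2, x=-1 (different)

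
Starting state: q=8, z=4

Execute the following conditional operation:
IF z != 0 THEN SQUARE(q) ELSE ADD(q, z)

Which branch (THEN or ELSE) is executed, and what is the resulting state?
Branch: THEN, Final state: q=64, z=4

Evaluating condition: z != 0
z = 4
Condition is True, so THEN branch executes
After SQUARE(q): q=64, z=4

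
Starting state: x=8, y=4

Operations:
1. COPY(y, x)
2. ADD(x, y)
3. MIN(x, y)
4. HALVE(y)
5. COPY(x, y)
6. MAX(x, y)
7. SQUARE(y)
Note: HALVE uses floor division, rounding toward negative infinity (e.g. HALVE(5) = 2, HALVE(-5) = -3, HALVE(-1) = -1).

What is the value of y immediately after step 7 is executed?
y = 16

Tracing y through execution:
Initial: y = 4
After step 1 (COPY(y, x)): y = 8
After step 2 (ADD(x, y)): y = 8
After step 3 (MIN(x, y)): y = 8
After step 4 (HALVE(y)): y = 4
After step 5 (COPY(x, y)): y = 4
After step 6 (MAX(x, y)): y = 4
After step 7 (SQUARE(y)): y = 16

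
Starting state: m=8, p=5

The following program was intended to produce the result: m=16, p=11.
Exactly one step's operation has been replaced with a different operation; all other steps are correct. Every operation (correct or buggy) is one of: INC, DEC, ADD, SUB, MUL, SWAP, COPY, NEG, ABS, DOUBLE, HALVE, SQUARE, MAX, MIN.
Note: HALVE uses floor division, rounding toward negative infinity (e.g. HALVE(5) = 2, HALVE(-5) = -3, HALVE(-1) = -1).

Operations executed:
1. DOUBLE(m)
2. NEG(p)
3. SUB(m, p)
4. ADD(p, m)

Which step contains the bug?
Step 3

Trace with buggy code:
Initial: m=8, p=5
After step 1: m=16, p=5
After step 2: m=16, p=-5
After step 3: m=21, p=-5
After step 4: m=21, p=16
Actual final m=21, p=16 ≠ expected m=16, p=11.
Step 3 is the only position where a single-operation replacement can produce the expected result.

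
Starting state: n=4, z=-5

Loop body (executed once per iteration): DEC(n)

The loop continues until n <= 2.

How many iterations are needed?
2

Tracing iterations:
Initial: n=4, z=-5
After iteration 1: n=3, z=-5
After iteration 2: n=2, z=-5
n <= 2 now holds, so the loop exits after 2 iterations.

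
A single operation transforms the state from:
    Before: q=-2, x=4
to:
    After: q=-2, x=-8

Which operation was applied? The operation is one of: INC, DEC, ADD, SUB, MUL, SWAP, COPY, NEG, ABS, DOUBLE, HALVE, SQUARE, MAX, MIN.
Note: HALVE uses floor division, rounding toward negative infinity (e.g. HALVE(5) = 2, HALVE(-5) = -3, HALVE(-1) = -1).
MUL(x, q)

Analyzing the change:
Before: q=-2, x=4
After: q=-2, x=-8
Variable x changed from 4 to -8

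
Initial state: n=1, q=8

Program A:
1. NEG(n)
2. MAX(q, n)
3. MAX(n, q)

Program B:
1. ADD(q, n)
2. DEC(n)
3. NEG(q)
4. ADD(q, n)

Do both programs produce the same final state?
No

Program A final state: n=8, q=8
Program B final state: n=0, q=-9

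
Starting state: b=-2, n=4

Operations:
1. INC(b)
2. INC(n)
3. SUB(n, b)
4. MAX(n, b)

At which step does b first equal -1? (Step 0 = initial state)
Step 1

Tracing b:
Initial: b = -2
After step 1: b = -1 ← first occurrence
After step 2: b = -1
After step 3: b = -1
After step 4: b = -1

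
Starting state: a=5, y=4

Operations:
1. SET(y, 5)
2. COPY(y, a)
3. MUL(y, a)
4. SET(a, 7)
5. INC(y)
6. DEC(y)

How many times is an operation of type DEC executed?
1

Counting DEC operations:
Step 6: DEC(y) ← DEC
Total: 1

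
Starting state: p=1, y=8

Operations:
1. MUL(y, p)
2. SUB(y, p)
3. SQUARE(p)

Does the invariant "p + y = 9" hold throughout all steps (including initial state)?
No, violated after step 2

The invariant is violated after step 2.

State at each step:
Initial: p=1, y=8
After step 1: p=1, y=8
After step 2: p=1, y=7
After step 3: p=1, y=7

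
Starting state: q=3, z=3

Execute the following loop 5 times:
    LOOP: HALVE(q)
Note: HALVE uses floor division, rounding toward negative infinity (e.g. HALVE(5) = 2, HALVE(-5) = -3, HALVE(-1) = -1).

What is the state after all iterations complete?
q=0, z=3

Iteration trace:
Start: q=3, z=3
After iteration 1: q=1, z=3
After iteration 2: q=0, z=3
After iteration 3: q=0, z=3
After iteration 4: q=0, z=3
After iteration 5: q=0, z=3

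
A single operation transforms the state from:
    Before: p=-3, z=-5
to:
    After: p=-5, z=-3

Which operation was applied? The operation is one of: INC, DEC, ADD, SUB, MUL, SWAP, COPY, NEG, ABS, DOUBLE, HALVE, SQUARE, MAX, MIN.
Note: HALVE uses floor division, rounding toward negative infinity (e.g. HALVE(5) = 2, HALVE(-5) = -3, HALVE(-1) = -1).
SWAP(z, p)

Analyzing the change:
Before: p=-3, z=-5
After: p=-5, z=-3
Variable z changed from -5 to -3
Variable p changed from -3 to -5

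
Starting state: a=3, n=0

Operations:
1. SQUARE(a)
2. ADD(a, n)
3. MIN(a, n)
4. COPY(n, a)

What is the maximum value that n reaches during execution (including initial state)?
0

Values of n at each step:
Initial: n = 0 ← maximum
After step 1: n = 0
After step 2: n = 0
After step 3: n = 0
After step 4: n = 0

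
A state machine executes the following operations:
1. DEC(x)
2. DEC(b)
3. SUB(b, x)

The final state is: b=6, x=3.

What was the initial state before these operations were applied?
b=10, x=4

Working backwards:
Final state: b=6, x=3
Before step 3 (SUB(b, x)): b=9, x=3
Before step 2 (DEC(b)): b=10, x=3
Before step 1 (DEC(x)): b=10, x=4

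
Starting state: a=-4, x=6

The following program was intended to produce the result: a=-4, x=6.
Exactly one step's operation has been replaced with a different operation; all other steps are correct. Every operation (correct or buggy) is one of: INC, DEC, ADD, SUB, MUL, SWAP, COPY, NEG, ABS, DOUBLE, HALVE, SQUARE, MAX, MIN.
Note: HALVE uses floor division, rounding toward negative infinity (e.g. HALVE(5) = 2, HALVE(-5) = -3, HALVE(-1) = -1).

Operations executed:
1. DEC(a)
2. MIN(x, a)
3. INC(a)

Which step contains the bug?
Step 2

Trace with buggy code:
Initial: a=-4, x=6
After step 1: a=-5, x=6
After step 2: a=-5, x=-5
After step 3: a=-4, x=-5
Actual final a=-4, x=-5 ≠ expected a=-4, x=6.
Step 2 is the only position where a single-operation replacement can produce the expected result.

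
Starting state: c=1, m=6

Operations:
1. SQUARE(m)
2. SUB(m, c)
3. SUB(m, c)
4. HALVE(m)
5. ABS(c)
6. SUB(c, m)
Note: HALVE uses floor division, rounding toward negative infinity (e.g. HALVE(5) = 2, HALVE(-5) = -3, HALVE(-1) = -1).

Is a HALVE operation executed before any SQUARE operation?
No

First HALVE: step 4
First SQUARE: step 1
Since 4 > 1, SQUARE comes first.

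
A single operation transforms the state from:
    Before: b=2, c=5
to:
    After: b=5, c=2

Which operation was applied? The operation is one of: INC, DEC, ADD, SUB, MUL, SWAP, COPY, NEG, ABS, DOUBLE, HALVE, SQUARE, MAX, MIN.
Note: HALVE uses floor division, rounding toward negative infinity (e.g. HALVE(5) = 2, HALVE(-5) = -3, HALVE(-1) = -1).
SWAP(b, c)

Analyzing the change:
Before: b=2, c=5
After: b=5, c=2
Variable b changed from 2 to 5
Variable c changed from 5 to 2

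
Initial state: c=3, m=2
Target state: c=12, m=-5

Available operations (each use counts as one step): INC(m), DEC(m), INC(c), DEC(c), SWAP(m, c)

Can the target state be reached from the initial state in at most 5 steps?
No

The target state cannot be reached within 5 steps.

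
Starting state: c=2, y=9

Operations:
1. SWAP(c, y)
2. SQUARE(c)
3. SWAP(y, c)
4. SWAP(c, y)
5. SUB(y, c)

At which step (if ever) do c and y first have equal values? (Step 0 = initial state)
Never

c and y never become equal during execution.

Comparing values at each step:
Initial: c=2, y=9
After step 1: c=9, y=2
After step 2: c=81, y=2
After step 3: c=2, y=81
After step 4: c=81, y=2
After step 5: c=81, y=-79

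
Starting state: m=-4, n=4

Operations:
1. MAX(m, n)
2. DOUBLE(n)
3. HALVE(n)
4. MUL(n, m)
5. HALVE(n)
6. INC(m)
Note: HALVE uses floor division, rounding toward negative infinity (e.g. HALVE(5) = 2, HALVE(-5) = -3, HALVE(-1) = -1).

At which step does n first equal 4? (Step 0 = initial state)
Step 0

Tracing n:
Initial: n = 4 ← first occurrence
After step 1: n = 4
After step 2: n = 8
After step 3: n = 4
After step 4: n = 16
After step 5: n = 8
After step 6: n = 8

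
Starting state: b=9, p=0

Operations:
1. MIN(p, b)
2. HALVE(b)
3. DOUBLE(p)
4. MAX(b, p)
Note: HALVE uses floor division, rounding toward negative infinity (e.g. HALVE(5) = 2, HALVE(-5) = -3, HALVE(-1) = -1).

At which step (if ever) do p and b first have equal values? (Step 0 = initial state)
Never

p and b never become equal during execution.

Comparing values at each step:
Initial: p=0, b=9
After step 1: p=0, b=9
After step 2: p=0, b=4
After step 3: p=0, b=4
After step 4: p=0, b=4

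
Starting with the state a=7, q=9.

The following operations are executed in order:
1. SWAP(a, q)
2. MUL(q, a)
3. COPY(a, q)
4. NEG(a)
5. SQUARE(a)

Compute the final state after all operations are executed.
{a: 3969, q: 63}

Step-by-step execution:
Initial: a=7, q=9
After step 1 (SWAP(a, q)): a=9, q=7
After step 2 (MUL(q, a)): a=9, q=63
After step 3 (COPY(a, q)): a=63, q=63
After step 4 (NEG(a)): a=-63, q=63
After step 5 (SQUARE(a)): a=3969, q=63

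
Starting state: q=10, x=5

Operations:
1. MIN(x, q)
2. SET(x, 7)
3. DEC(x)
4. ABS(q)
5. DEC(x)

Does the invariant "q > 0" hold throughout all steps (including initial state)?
Yes

The invariant holds at every step.

State at each step:
Initial: q=10, x=5
After step 1: q=10, x=5
After step 2: q=10, x=7
After step 3: q=10, x=6
After step 4: q=10, x=6
After step 5: q=10, x=5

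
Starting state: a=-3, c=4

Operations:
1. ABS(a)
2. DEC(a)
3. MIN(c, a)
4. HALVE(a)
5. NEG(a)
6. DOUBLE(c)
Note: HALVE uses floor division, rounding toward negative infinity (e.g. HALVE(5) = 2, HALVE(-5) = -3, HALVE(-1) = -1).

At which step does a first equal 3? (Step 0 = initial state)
Step 1

Tracing a:
Initial: a = -3
After step 1: a = 3 ← first occurrence
After step 2: a = 2
After step 3: a = 2
After step 4: a = 1
After step 5: a = -1
After step 6: a = -1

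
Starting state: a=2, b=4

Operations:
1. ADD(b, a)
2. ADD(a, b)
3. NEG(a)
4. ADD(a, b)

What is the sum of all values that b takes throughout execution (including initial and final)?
28

Values of b at each step:
Initial: b = 4
After step 1: b = 6
After step 2: b = 6
After step 3: b = 6
After step 4: b = 6
Sum = 4 + 6 + 6 + 6 + 6 = 28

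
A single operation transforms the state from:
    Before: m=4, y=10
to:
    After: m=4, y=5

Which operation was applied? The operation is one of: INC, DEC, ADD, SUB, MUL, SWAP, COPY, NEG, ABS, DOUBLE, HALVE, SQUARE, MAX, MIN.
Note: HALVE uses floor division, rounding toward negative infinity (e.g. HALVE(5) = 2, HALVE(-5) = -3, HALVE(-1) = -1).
HALVE(y)

Analyzing the change:
Before: m=4, y=10
After: m=4, y=5
Variable y changed from 10 to 5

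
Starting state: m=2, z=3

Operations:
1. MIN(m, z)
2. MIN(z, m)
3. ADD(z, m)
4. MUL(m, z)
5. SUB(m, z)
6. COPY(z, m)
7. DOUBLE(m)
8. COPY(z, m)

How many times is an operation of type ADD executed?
1

Counting ADD operations:
Step 3: ADD(z, m) ← ADD
Total: 1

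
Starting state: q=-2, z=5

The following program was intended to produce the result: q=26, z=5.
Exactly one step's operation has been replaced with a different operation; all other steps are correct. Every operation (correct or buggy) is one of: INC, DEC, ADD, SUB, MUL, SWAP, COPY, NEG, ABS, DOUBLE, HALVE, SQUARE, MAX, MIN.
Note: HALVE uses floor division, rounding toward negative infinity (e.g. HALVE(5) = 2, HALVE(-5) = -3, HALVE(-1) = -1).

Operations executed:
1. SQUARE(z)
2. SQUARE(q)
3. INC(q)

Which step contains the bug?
Step 1

Trace with buggy code:
Initial: q=-2, z=5
After step 1: q=-2, z=25
After step 2: q=4, z=25
After step 3: q=5, z=25
Actual final q=5, z=25 ≠ expected q=26, z=5.
Step 1 is the only position where a single-operation replacement can produce the expected result.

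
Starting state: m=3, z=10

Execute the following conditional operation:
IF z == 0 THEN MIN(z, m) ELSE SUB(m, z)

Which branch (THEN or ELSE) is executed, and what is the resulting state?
Branch: ELSE, Final state: m=-7, z=10

Evaluating condition: z == 0
z = 10
Condition is False, so ELSE branch executes
After SUB(m, z): m=-7, z=10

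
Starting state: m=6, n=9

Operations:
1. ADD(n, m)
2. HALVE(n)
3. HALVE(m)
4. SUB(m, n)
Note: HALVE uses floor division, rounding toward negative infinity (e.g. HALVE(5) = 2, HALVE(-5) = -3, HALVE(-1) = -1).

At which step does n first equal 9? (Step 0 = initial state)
Step 0

Tracing n:
Initial: n = 9 ← first occurrence
After step 1: n = 15
After step 2: n = 7
After step 3: n = 7
After step 4: n = 7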